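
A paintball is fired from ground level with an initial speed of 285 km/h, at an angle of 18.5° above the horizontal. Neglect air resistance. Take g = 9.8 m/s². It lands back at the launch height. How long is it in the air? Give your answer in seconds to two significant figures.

5.1 s

Convert: 285 km/h = 285/3.6 = 79.17 m/s.
Horizontal component vₓ = 79.17 cos 18.5° = 75.08 m/s; vertical v_y0 = 79.17 sin 18.5° = 25.12 m/s.
Time of flight on level ground: T = 2 v_y0 / g = 2 × 25.12 / 9.80 = 5.127 s.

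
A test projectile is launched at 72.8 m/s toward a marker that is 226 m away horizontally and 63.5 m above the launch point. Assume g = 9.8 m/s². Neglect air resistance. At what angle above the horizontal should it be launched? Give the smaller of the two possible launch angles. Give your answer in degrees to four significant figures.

Trajectory: y = x tanθ − g x² (1 + tan²θ)/(2v₀²). With x = 226, y = 63.5, v₀ = 72.8, g = 9.80:
47.22 tan²θ − 226 tanθ + (110.7) = 0.
tanθ = [226 ± √(226² − 4 × 47.22 × (110.7))] / (2 × 47.22) = (226 ± 173.7) / 94.45, giving tanθ = 0.5541 or 4.232.
θ = 28.99° or 76.70°; the smaller is 28.99°.

28.99°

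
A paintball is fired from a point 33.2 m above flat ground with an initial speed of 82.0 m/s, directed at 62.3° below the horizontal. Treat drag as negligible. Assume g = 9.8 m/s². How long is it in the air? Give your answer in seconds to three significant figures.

Horizontal component vₓ = 82.00 cos 62.3° = 38.12 m/s; vertical v_y0 = −72.60 m/s (downward).
Vertical motion (up positive, ground at y = 0): 4.900 t² − (−72.60) t − 33.2 = 0, so t = (−72.60 + √(72.60² + 2·9.80·33.2)) / 9.80 = (−72.60 + 76.95) / 9.80 = 0.4440 s.

0.444 s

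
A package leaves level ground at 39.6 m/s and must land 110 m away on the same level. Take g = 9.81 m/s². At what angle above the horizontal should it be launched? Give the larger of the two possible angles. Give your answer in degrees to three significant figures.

68.3°

From R = (v₀²/g) sin 2θ: sin 2θ = 9.81 × 110 / 1568.2 = 0.6881.
2θ = 43.48° or 180° − 43.48° = 136.5°, so θ = 21.74° or 68.26°.
The larger angle is 68.26°.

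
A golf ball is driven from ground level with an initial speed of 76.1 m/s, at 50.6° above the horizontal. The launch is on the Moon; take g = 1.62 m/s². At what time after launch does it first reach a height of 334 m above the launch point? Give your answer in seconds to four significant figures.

6.211 s

vₓ = 76.10 cos 50.6° = 48.30 m/s; v_y0 = 76.10 sin 50.6° = 58.81 m/s.
Set y = v_y0 t − ½ g t² = 334: 0.8100 t² − 58.81 t + 334 = 0.
t = [58.81 ± √(58.81² − 2·1.62·334)] / 1.62 = (58.81 ± 48.74) / 1.62, so t = 6.211 s or t = 66.39 s.
The first (ascending) time is 6.211 s.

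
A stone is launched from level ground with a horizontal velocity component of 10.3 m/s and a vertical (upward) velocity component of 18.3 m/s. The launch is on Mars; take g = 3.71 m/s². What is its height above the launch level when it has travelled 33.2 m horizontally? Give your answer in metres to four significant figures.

39.71 m

x = vₓ t ⇒ t = 33.2/10.30 = 3.223 s.
Height: y = v_y0 t − ½ g t² = 18.30 × 3.223 − 1.855 × 3.223² = 58.99 − 19.27 = 39.71 m.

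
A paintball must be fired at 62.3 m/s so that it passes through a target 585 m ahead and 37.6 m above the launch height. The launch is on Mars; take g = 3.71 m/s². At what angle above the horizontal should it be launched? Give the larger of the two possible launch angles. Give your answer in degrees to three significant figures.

Trajectory: y = x tanθ − g x² (1 + tan²θ)/(2v₀²). With x = 585, y = 37.6, v₀ = 62.3, g = 3.71:
163.6 tan²θ − 585 tanθ + (201.2) = 0.
tanθ = [585 ± √(585² − 4 × 163.6 × (201.2))] / (2 × 163.6) = (585 ± 458.9) / 327.1, giving tanθ = 0.3854 or 3.191.
θ = 21.08° or 72.60°; the larger is 72.60°.

72.6°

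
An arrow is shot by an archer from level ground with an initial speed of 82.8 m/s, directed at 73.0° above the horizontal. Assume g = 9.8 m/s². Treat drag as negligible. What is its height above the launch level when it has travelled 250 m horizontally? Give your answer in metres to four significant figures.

Resolve: vₓ = 82.80 cos 73.0° = 24.21 m/s and v_y0 = 82.80 sin 73.0° = 79.18 m/s.
Time to reach x = 250 m: t = x/vₓ = 250/24.21 = 10.33 s.
Height: y = v_y0 t − ½ g t² = 79.18 × 10.33 − 4.900 × 10.33² = 817.7 − 522.6 = 295.1 m.

295.1 m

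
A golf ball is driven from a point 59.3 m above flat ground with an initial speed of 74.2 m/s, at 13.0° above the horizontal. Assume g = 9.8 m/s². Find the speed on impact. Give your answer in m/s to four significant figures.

Resolve: vₓ = 74.20 cos 13.0° = 72.30 m/s and v_y0 = 74.20 sin 13.0° = 16.69 m/s.
With up positive and y = 0 at the ground: y(t) = 59.3 + (16.69) t − 4.900 t². Setting y = 0 and taking the positive root: t = [16.69 + √(16.69² + 2·9.80·59.3)] / 9.80 = (16.69 + 37.96) / 9.80 = 5.577 s.
Vertical velocity at impact: v_y = v_y0 − g t = 16.69 − 9.80 × 5.577 = −37.96 m/s.
Speed: |v| = √(vₓ² + v_y²) = √(72.30² + 37.96²) = 81.66 m/s.

81.66 m/s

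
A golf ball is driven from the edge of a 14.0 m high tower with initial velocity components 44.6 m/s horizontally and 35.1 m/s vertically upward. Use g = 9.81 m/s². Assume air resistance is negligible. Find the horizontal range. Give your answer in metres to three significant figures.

With up positive and y = 0 at the ground: y(t) = 14.0 + (35.10) t − 4.905 t². Setting y = 0 and taking the positive root: t = [35.10 + √(35.10² + 2·9.81·14.0)] / 9.81 = (35.10 + 38.82) / 9.81 = 7.535 s.
Horizontal distance: R = vₓ t = 44.60 × 7.535 = 336.1 m.

336 m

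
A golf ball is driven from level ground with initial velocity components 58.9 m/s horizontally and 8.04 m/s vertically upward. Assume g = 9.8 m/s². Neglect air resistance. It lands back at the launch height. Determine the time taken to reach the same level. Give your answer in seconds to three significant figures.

1.64 s

Landing at launch height ⇒ T = 2 v_y0 / g = 2 × 8.040 / 9.80 = 1.641 s.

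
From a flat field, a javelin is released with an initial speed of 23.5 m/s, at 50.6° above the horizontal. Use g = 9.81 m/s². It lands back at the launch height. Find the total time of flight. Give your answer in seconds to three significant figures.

Resolve: vₓ = 23.50 cos 50.6° = 14.92 m/s and v_y0 = 23.50 sin 50.6° = 18.16 m/s.
Landing at launch height ⇒ T = 2 v_y0 / g = 2 × 18.16 / 9.81 = 3.702 s.

3.70 s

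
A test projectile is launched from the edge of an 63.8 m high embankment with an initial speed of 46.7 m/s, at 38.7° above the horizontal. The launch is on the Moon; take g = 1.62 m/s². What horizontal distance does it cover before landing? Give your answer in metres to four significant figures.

Horizontal component vₓ = 46.70 cos 38.7° = 36.45 m/s; vertical v_y0 = 46.70 sin 38.7° = 29.20 m/s.
Vertical motion (up positive, ground at y = 0): 0.8100 t² − (29.20) t − 63.8 = 0, so t = (29.20 + √(29.20² + 2·1.62·63.8)) / 1.62 = (29.20 + 32.55) / 1.62 = 38.11 s.
Horizontal distance: R = vₓ t = 36.45 × 38.11 = 1389 m.

1389 m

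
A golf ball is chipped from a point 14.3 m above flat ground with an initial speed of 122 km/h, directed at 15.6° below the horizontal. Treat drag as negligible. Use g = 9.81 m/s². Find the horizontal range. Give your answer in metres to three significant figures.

Convert: 122 km/h = 122/3.6 = 33.89 m/s.
vₓ = 33.89 cos 15.6° = 32.64 m/s; v_y0 = −9.113 m/s (downward).
Vertical motion (up positive, ground at y = 0): 4.905 t² − (−9.113) t − 14.3 = 0, so t = (−9.113 + √(9.113² + 2·9.81·14.3)) / 9.81 = (−9.113 + 19.07) / 9.81 = 1.015 s.
Horizontal distance: R = vₓ t = 32.64 × 1.015 = 33.12 m.

33.1 m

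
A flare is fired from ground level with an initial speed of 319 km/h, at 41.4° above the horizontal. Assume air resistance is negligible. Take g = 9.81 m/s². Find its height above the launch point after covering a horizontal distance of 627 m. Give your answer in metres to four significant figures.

116.3 m

Convert: 319 km/h = 319/3.6 = 88.61 m/s.
Horizontal component vₓ = 88.61 cos 41.4° = 66.47 m/s; vertical v_y0 = 88.61 sin 41.4° = 58.60 m/s.
Time to reach x = 627 m: t = x/vₓ = 627/66.47 = 9.433 s.
Height: y = v_y0 t − ½ g t² = 58.60 × 9.433 − 4.905 × 9.433² = 552.8 − 436.5 = 116.3 m.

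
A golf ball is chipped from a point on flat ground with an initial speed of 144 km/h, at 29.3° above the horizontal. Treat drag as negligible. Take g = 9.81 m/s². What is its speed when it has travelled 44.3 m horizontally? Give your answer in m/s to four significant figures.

35.60 m/s

Convert: 144 km/h = 144/3.6 = 40.00 m/s.
Resolve: vₓ = 40.00 cos 29.3° = 34.88 m/s and v_y0 = 40.00 sin 29.3° = 19.58 m/s.
At x = 44.3 m, t = x/vₓ = 44.3/34.88 = 1.270 s.
Vertical velocity there: v_y = v_y0 − g t = 19.58 − 9.81 × 1.270 = 7.117 m/s.
Speed: √(vₓ² + v_y²) = √(34.88² + 7.117²) = 35.60 m/s.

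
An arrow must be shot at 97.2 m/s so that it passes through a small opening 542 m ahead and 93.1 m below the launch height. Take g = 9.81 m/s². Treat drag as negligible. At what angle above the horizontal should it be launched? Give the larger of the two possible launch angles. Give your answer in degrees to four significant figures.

Trajectory: y = x tanθ − g x² (1 + tan²θ)/(2v₀²). With x = 542, y = −93.1, v₀ = 97.2, g = 9.81:
152.5 tan²θ − 542 tanθ + (59.41) = 0.
tanθ = [542 ± √(542² − 4 × 152.5 × (59.41))] / (2 × 152.5) = (542 ± 507.5) / 305.0, giving tanθ = 0.1132 or 3.441.
θ = 6.460° or 73.79°; the larger is 73.79°.

73.79°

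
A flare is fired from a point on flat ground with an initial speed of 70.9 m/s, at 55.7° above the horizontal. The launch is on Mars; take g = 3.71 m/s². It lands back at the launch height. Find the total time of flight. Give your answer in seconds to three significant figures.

Resolve: vₓ = 70.90 cos 55.7° = 39.95 m/s and v_y0 = 70.90 sin 55.7° = 58.57 m/s.
Landing at launch height ⇒ T = 2 v_y0 / g = 2 × 58.57 / 3.71 = 31.57 s.

31.6 s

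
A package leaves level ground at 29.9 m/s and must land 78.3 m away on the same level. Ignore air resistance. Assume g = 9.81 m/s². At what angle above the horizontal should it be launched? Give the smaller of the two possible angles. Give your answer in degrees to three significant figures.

From R = (v₀²/g) sin 2θ: sin 2θ = 9.81 × 78.3 / 894.01 = 0.8592.
2θ = 59.23° or 180° − 59.23° = 120.8°, so θ = 29.61° or 60.39°.
The smaller angle is 29.61°.

29.6°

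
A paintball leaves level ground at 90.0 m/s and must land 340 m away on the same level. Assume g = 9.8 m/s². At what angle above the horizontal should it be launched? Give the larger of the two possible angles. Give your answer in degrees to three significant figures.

77.9°

From R = (v₀²/g) sin 2θ: sin 2θ = 9.80 × 340 / 8100.0 = 0.4114.
2θ = 24.29° or 180° − 24.29° = 155.7°, so θ = 12.15° or 77.85°.
The larger angle is 77.85°.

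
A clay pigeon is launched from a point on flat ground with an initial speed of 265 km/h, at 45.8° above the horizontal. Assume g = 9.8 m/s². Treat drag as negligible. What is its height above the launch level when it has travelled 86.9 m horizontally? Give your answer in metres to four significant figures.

Convert: 265 km/h = 265/3.6 = 73.61 m/s.
Horizontal component vₓ = 73.61 cos 45.8° = 51.32 m/s; vertical v_y0 = 73.61 sin 45.8° = 52.77 m/s.
Time to reach x = 86.9 m: t = x/vₓ = 86.9/51.32 = 1.693 s.
Height: y = v_y0 t − ½ g t² = 52.77 × 1.693 − 4.900 × 1.693² = 89.36 − 14.05 = 75.31 m.

75.31 m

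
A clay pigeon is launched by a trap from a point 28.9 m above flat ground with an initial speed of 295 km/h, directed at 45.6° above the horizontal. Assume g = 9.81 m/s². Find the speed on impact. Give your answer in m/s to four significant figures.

Convert: 295 km/h = 295/3.6 = 81.94 m/s.
Horizontal component vₓ = 81.94 cos 45.6° = 57.33 m/s; vertical v_y0 = 81.94 sin 45.6° = 58.55 m/s.
Vertical motion (up positive, ground at y = 0): 4.905 t² − (58.55) t − 28.9 = 0, so t = (58.55 + √(58.55² + 2·9.81·28.9)) / 9.81 = (58.55 + 63.20) / 9.81 = 12.41 s.
Vertical velocity at impact: v_y = v_y0 − g t = 58.55 − 9.81 × 12.41 = −63.20 m/s.
Speed: |v| = √(vₓ² + v_y²) = √(57.33² + 63.20²) = 85.33 m/s.

85.33 m/s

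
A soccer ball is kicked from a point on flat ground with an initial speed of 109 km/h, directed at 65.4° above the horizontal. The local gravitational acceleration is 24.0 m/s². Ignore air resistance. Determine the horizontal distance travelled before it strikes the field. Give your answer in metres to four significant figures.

28.92 m

Convert: 109 km/h = 109/3.6 = 30.28 m/s.
Horizontal component vₓ = 30.28 cos 65.4° = 12.60 m/s; vertical v_y0 = 30.28 sin 65.4° = 27.53 m/s.
Flight time T = 2 v_y0 / g = 2.294 s.
Range: R = vₓ T = 12.60 × 2.294 = 28.92 m.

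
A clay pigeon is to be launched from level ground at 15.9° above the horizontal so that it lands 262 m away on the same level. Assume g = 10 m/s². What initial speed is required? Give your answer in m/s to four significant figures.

70.51 m/s

Level-ground range: R = v₀² sin(2θ)/g, so v₀ = √(gR / sin 2θ).
v₀ = √(10.0 × 262 / sin 31.80°) = √(2620 / 0.5270) = √4972.0 = 70.51 m/s.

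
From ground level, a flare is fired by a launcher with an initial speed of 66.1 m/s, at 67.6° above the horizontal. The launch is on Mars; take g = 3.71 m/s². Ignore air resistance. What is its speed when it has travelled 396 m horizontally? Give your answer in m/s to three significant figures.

25.3 m/s

vₓ = 66.10 cos 67.6° = 25.19 m/s; v_y0 = 66.10 sin 67.6° = 61.11 m/s.
Time to reach x = 396 m: t = x/vₓ = 396/25.19 = 15.72 s.
Vertical velocity there: v_y = v_y0 − g t = 61.11 − 3.71 × 15.72 = 2.786 m/s.
Speed: √(vₓ² + v_y²) = √(25.19² + 2.786²) = 25.34 m/s.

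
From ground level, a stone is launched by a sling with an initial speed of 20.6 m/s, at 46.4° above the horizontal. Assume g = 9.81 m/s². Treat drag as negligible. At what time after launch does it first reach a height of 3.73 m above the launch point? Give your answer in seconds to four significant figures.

vₓ = 20.60 cos 46.4° = 14.21 m/s; v_y0 = 20.60 sin 46.4° = 14.92 m/s.
Require v_y0 t − ½ g t² = 3.73, i.e. 4.905 t² − 14.92 t + 3.73 = 0.
t = [14.92 ± √(14.92² − 2·9.81·3.73)] / 9.81 = (14.92 ± 12.22) / 9.81, so t = 0.2749 s or t = 2.766 s.
The first (ascending) time is 0.2749 s.

0.2749 s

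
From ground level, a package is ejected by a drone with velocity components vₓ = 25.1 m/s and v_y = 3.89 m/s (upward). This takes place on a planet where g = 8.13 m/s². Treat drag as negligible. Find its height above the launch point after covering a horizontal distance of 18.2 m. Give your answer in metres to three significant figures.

Time to reach x = 18.2 m: t = x/vₓ = 18.2/25.10 = 0.7251 s.
Height: y = v_y0 t − ½ g t² = 3.890 × 0.7251 − 4.065 × 0.7251² = 2.821 − 2.137 = 0.6834 m.

0.683 m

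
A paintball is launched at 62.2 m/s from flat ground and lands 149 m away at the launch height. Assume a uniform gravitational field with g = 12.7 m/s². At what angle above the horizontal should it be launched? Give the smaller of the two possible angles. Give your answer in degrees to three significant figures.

R = v₀² sin 2θ / g gives sin 2θ = gR/v₀² = 12.7·149/62.2² = 0.4891.
2θ = 29.28° or 180° − 29.28° = 150.7°, so θ = 14.64° or 75.36°.
The smaller angle is 14.64°.

14.6°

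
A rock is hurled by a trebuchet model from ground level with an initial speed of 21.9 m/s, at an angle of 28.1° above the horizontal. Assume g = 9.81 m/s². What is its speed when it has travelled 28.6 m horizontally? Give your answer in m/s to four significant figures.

vₓ = 21.90 cos 28.1° = 19.32 m/s; v_y0 = 21.90 sin 28.1° = 10.32 m/s.
x = vₓ t ⇒ t = 28.6/19.32 = 1.480 s.
Vertical velocity there: v_y = v_y0 − g t = 10.32 − 9.81 × 1.480 = −4.208 m/s.
Speed: √(vₓ² + v_y²) = √(19.32² + 4.208²) = 19.77 m/s.

19.77 m/s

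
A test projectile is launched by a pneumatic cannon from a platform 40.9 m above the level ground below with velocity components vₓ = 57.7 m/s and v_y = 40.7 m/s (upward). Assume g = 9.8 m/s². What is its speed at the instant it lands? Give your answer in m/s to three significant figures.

With up positive and y = 0 at the ground: y(t) = 40.9 + (40.70) t − 4.900 t². Setting y = 0 and taking the positive root: t = [40.70 + √(40.70² + 2·9.80·40.9)] / 9.80 = (40.70 + 49.58) / 9.80 = 9.212 s.
Vertical velocity at impact: v_y = v_y0 − g t = 40.70 − 9.80 × 9.212 = −49.58 m/s.
Speed: |v| = √(vₓ² + v_y²) = √(57.70² + 49.58²) = 76.08 m/s.

76.1 m/s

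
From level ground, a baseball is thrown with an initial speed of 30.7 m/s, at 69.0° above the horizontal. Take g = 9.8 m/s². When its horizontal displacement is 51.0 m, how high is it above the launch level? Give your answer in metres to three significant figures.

27.6 m

Horizontal component vₓ = 30.70 cos 69.0° = 11.00 m/s; vertical v_y0 = 30.70 sin 69.0° = 28.66 m/s.
x = vₓ t ⇒ t = 51.0/11.00 = 4.636 s.
Height: y = v_y0 t − ½ g t² = 28.66 × 4.636 − 4.900 × 4.636² = 132.9 − 105.3 = 27.57 m.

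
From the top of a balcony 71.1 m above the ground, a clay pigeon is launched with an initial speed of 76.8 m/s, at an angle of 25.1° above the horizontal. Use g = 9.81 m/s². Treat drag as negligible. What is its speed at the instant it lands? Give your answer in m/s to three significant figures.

85.4 m/s

Resolve: vₓ = 76.80 cos 25.1° = 69.55 m/s and v_y0 = 76.80 sin 25.1° = 32.58 m/s.
With up positive and y = 0 at the ground: y(t) = 71.1 + (32.58) t − 4.905 t². Setting y = 0 and taking the positive root: t = [32.58 + √(32.58² + 2·9.81·71.1)] / 9.81 = (32.58 + 49.56) / 9.81 = 8.373 s.
Vertical velocity at impact: v_y = v_y0 − g t = 32.58 − 9.81 × 8.373 = −49.56 m/s.
Speed: |v| = √(vₓ² + v_y²) = √(69.55² + 49.56²) = 85.40 m/s.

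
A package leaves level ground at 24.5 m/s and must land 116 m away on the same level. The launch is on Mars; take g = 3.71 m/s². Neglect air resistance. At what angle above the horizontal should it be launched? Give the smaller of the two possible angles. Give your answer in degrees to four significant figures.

22.90°

Level-ground range R = v₀² sin(2θ)/g ⇒ sin(2θ) = gR/v₀² = 3.71 × 116 / 24.5² = 0.7170.
2θ = 45.80° or 180° − 45.80° = 134.2°, so θ = 22.90° or 67.10°.
The smaller angle is 22.90°.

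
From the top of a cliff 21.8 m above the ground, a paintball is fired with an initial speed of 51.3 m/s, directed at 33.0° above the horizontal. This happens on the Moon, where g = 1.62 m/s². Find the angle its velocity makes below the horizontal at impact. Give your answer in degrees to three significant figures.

Horizontal component vₓ = 51.30 cos 33.0° = 43.02 m/s; vertical v_y0 = 51.30 sin 33.0° = 27.94 m/s.
The projectile lands when y = 21.8 + (27.94) t − ½·1.62·t² = 0. Positive root: t = (27.94 + √(27.94² + 2·1.62·21.8)) / 1.62 = (27.94 + 29.18) / 1.62 = 35.26 s.
At impact: v_y = v_y0 − g t = −29.18 m/s; vₓ = 43.02 m/s.
Angle below horizontal: arctan(|v_y|/vₓ) = arctan(29.18/43.02) = 34.14°.

34.1°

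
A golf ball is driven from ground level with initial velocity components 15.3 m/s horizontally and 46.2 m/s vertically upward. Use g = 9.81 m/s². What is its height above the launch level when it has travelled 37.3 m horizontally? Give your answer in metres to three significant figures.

x = vₓ t ⇒ t = 37.3/15.30 = 2.438 s.
Height: y = v_y0 t − ½ g t² = 46.20 × 2.438 − 4.905 × 2.438² = 112.6 − 29.15 = 83.48 m.

83.5 m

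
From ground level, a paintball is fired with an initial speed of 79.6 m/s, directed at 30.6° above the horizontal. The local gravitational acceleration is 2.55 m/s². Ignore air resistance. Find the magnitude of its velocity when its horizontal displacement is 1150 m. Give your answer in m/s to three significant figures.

Resolve: vₓ = 79.60 cos 30.6° = 68.52 m/s and v_y0 = 79.60 sin 30.6° = 40.52 m/s.
At x = 1150 m, t = x/vₓ = 1150/68.52 = 16.78 s.
Vertical velocity there: v_y = v_y0 − g t = 40.52 − 2.55 × 16.78 = −2.281 m/s.
Speed: √(vₓ² + v_y²) = √(68.52² + 2.281²) = 68.55 m/s.

68.6 m/s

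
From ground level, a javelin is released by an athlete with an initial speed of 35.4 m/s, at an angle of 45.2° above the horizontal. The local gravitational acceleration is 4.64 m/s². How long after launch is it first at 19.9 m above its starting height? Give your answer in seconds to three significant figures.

Resolve: vₓ = 35.40 cos 45.2° = 24.94 m/s and v_y0 = 35.40 sin 45.2° = 25.12 m/s.
Height y(t) = 25.12 t − 2.320 t² = 19.9 gives 2.320 t² − 25.12 t + 19.9 = 0.
Quadratic formula: t = (25.12 ± √446.28) / 4.64 = (25.12 ± 21.13) / 4.64 → t = 0.8606 s or 9.966 s.
The first (ascending) time is 0.8606 s.

0.861 s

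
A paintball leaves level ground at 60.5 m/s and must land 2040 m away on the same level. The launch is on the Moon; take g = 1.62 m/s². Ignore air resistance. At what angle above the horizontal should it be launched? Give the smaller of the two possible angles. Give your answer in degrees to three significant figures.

Level-ground range R = v₀² sin(2θ)/g ⇒ sin(2θ) = gR/v₀² = 1.62 × 2040 / 60.5² = 0.9029.
2θ = 64.54° or 180° − 64.54° = 115.5°, so θ = 32.27° or 57.73°.
The smaller angle is 32.27°.

32.3°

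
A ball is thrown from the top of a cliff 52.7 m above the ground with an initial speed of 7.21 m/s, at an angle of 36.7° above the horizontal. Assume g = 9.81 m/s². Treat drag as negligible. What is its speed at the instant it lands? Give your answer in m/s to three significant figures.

33.0 m/s

Resolve: vₓ = 7.210 cos 36.7° = 5.781 m/s and v_y0 = 7.210 sin 36.7° = 4.309 m/s.
Vertical motion (up positive, ground at y = 0): 4.905 t² − (4.309) t − 52.7 = 0, so t = (4.309 + √(4.309² + 2·9.81·52.7)) / 9.81 = (4.309 + 32.44) / 9.81 = 3.746 s.
Vertical velocity at impact: v_y = v_y0 − g t = 4.309 − 9.81 × 3.746 = −32.44 m/s.
Speed: |v| = √(vₓ² + v_y²) = √(5.781² + 32.44²) = 32.95 m/s.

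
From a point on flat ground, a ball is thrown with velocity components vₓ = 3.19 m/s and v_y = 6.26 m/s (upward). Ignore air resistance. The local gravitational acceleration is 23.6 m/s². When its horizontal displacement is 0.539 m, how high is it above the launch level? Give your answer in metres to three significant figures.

0.721 m

Time to reach x = 0.539 m: t = x/vₓ = 0.539/3.190 = 0.1690 s.
Height: y = v_y0 t − ½ g t² = 6.260 × 0.1690 − 11.80 × 0.1690² = 1.058 − 0.3369 = 0.7208 m.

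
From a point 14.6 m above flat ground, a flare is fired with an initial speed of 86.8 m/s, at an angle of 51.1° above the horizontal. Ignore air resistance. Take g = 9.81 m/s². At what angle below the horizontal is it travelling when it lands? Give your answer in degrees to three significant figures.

Resolve: vₓ = 86.80 cos 51.1° = 54.51 m/s and v_y0 = 86.80 sin 51.1° = 67.55 m/s.
Vertical motion (up positive, ground at y = 0): 4.905 t² − (67.55) t − 14.6 = 0, so t = (67.55 + √(67.55² + 2·9.81·14.6)) / 9.81 = (67.55 + 69.64) / 9.81 = 13.98 s.
At impact: v_y = v_y0 − g t = −69.64 m/s; vₓ = 54.51 m/s.
Angle below horizontal: arctan(|v_y|/vₓ) = arctan(69.64/54.51) = 51.95°.

51.9°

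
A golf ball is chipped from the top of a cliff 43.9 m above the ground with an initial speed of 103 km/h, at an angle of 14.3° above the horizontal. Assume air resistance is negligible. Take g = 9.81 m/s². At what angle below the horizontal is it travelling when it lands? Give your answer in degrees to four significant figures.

47.43°

Convert: 103 km/h = 103/3.6 = 28.61 m/s.
vₓ = 28.61 cos 14.3° = 27.72 m/s; v_y0 = 28.61 sin 14.3° = 7.067 m/s.
Vertical motion (up positive, ground at y = 0): 4.905 t² − (7.067) t − 43.9 = 0, so t = (7.067 + √(7.067² + 2·9.81·43.9)) / 9.81 = (7.067 + 30.19) / 9.81 = 3.798 s.
At impact: v_y = v_y0 − g t = −30.19 m/s; vₓ = 27.72 m/s.
Angle below horizontal: arctan(|v_y|/vₓ) = arctan(30.19/27.72) = 47.43°.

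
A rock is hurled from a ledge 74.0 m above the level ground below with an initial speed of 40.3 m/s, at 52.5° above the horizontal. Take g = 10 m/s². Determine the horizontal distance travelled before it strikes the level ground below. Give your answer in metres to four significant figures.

vₓ = 40.30 cos 52.5° = 24.53 m/s; v_y0 = 40.30 sin 52.5° = 31.97 m/s.
Vertical motion (up positive, ground at y = 0): 5.000 t² − (31.97) t − 74.0 = 0, so t = (31.97 + √(31.97² + 2·10.0·74.0)) / 10.0 = (31.97 + 50.02) / 10.0 = 8.199 s.
Horizontal distance: R = vₓ t = 24.53 × 8.199 = 201.2 m.

201.2 m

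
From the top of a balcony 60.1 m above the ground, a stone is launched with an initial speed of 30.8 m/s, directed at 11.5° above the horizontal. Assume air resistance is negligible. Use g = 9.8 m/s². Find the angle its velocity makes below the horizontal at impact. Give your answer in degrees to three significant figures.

Resolve: vₓ = 30.80 cos 11.5° = 30.18 m/s and v_y0 = 30.80 sin 11.5° = 6.141 m/s.
The projectile lands when y = 60.1 + (6.141) t − ½·9.80·t² = 0. Positive root: t = (6.141 + √(6.141² + 2·9.80·60.1)) / 9.80 = (6.141 + 34.87) / 9.80 = 4.184 s.
At impact: v_y = v_y0 − g t = −34.87 m/s; vₓ = 30.18 m/s.
Angle below horizontal: arctan(|v_y|/vₓ) = arctan(34.87/30.18) = 49.12°.

49.1°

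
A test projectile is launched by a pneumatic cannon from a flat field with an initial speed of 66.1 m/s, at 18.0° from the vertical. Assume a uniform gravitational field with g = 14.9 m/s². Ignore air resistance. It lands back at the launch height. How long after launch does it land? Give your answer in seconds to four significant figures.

vₓ = 66.10 sin 18.0° = 20.43 m/s; v_y0 = 66.10 cos 18.0° = 62.86 m/s.
It returns to y = 0 when t = 2 v_y0 / g = 2(62.86)/14.9 = 8.438 s.

8.438 s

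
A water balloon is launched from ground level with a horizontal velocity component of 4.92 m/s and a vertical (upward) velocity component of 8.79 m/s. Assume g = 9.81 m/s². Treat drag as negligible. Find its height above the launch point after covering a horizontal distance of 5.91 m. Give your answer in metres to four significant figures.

3.481 m

x = vₓ t ⇒ t = 5.91/4.920 = 1.201 s.
Height: y = v_y0 t − ½ g t² = 8.790 × 1.201 − 4.905 × 1.201² = 10.56 − 7.078 = 3.481 m.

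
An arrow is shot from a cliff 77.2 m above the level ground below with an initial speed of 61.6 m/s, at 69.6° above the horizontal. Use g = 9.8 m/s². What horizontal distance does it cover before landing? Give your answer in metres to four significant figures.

Components: vₓ = 61.60 cos 69.6° = 21.47 m/s, v_y0 = 61.60 sin 69.6° = 57.74 m/s.
With up positive and y = 0 at the ground: y(t) = 77.2 + (57.74) t − 4.900 t². Setting y = 0 and taking the positive root: t = [57.74 + √(57.74² + 2·9.80·77.2)] / 9.80 = (57.74 + 69.62) / 9.80 = 13.00 s.
Horizontal distance: R = vₓ t = 21.47 × 13.00 = 279.0 m.

279.0 m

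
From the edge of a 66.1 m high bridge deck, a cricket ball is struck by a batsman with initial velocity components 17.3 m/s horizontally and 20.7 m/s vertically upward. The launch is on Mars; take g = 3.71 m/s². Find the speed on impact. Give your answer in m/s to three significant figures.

34.9 m/s

With up positive and y = 0 at the ground: y(t) = 66.1 + (20.70) t − 1.855 t². Setting y = 0 and taking the positive root: t = [20.70 + √(20.70² + 2·3.71·66.1)] / 3.71 = (20.70 + 30.31) / 3.71 = 13.75 s.
Vertical velocity at impact: v_y = v_y0 − g t = 20.70 − 3.71 × 13.75 = −30.31 m/s.
Speed: |v| = √(vₓ² + v_y²) = √(17.30² + 30.31²) = 34.90 m/s.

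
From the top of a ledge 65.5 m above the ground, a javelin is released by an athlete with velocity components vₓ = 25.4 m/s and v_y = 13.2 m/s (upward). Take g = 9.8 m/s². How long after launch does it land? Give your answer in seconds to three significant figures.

5.24 s

The projectile lands when y = 65.5 + (13.20) t − ½·9.80·t² = 0. Positive root: t = (13.20 + √(13.20² + 2·9.80·65.5)) / 9.80 = (13.20 + 38.18) / 9.80 = 5.243 s.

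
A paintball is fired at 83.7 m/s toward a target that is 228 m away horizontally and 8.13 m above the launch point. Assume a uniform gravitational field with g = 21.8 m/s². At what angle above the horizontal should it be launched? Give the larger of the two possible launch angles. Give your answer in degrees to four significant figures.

Trajectory: y = x tanθ − g x² (1 + tan²θ)/(2v₀²). With x = 228, y = 8.13, v₀ = 83.7, g = 21.8:
80.88 tan²θ − 228 tanθ + (89.01) = 0.
tanθ = [228 ± √(228² − 4 × 80.88 × (89.01))] / (2 × 80.88) = (228 ± 152.3) / 161.8, giving tanθ = 0.4681 or 2.351.
θ = 25.09° or 66.96°; the larger is 66.96°.

66.96°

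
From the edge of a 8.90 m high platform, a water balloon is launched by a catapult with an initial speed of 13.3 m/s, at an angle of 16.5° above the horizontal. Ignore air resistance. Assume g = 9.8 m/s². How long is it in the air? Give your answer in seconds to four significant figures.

1.787 s

Resolve: vₓ = 13.30 cos 16.5° = 12.75 m/s and v_y0 = 13.30 sin 16.5° = 3.777 m/s.
The projectile lands when y = 8.90 + (3.777) t − ½·9.80·t² = 0. Positive root: t = (3.777 + √(3.777² + 2·9.80·8.90)) / 9.80 = (3.777 + 13.74) / 9.80 = 1.787 s.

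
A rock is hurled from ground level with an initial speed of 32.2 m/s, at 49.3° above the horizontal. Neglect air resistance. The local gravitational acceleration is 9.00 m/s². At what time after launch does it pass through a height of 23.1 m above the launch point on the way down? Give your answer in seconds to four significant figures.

Components: vₓ = 32.20 cos 49.3° = 21.00 m/s, v_y0 = 32.20 sin 49.3° = 24.41 m/s.
Require v_y0 t − ½ g t² = 23.1, i.e. 4.500 t² − 24.41 t + 23.1 = 0.
t = [24.41 ± √(24.41² − 2·9.00·23.1)] / 9.00 = (24.41 ± 13.42) / 9.00, so t = 1.221 s or t = 4.204 s.
The descending-branch root is 4.204 s.

4.204 s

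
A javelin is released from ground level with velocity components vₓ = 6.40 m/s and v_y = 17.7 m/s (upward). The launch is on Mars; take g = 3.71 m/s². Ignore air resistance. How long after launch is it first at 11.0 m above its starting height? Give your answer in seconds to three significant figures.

Height y(t) = 17.70 t − 1.855 t² = 11.0 gives 1.855 t² − 17.70 t + 11.0 = 0.
Quadratic formula: t = (17.70 ± √231.67) / 3.71 = (17.70 ± 15.22) / 3.71 → t = 0.6683 s or 8.874 s.
The first (ascending) time is 0.6683 s.

0.668 s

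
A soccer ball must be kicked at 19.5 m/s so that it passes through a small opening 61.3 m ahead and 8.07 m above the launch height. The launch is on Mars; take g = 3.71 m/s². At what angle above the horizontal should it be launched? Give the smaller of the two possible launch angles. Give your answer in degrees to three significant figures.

Trajectory: y = x tanθ − g x² (1 + tan²θ)/(2v₀²). With x = 61.3, y = 8.07, v₀ = 19.5, g = 3.71:
18.33 tan²θ − 61.3 tanθ + (26.40) = 0.
tanθ = [61.3 ± √(61.3² − 4 × 18.33 × (26.40))] / (2 × 18.33) = (61.3 ± 42.68) / 36.66, giving tanθ = 0.5078 or 2.836.
θ = 26.92° or 70.58°; the smaller is 26.92°.

26.9°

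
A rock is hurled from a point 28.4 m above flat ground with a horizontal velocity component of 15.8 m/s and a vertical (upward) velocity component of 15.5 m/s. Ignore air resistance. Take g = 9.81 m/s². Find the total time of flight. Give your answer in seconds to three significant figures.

With up positive and y = 0 at the ground: y(t) = 28.4 + (15.50) t − 4.905 t². Setting y = 0 and taking the positive root: t = [15.50 + √(15.50² + 2·9.81·28.4)] / 9.81 = (15.50 + 28.24) / 9.81 = 4.459 s.

4.46 s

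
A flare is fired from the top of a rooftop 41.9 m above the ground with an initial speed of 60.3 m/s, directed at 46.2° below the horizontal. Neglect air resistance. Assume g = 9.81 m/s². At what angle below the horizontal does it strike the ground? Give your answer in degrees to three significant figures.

Horizontal component vₓ = 60.30 cos 46.2° = 41.74 m/s; vertical v_y0 = −43.52 m/s (downward).
With up positive and y = 0 at the ground: y(t) = 41.9 + (−43.52) t − 4.905 t². Setting y = 0 and taking the positive root: t = [−43.52 + √(43.52² + 2·9.81·41.9)] / 9.81 = (−43.52 + 52.12) / 9.81 = 0.8762 s.
At impact: v_y = v_y0 − g t = −52.12 m/s; vₓ = 41.74 m/s.
Angle below horizontal: arctan(|v_y|/vₓ) = arctan(52.12/41.74) = 51.31°.

51.3°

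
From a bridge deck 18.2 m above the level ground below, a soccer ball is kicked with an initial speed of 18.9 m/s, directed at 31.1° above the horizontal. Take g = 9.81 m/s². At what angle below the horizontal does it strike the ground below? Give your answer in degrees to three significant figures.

vₓ = 18.90 cos 31.1° = 16.18 m/s; v_y0 = 18.90 sin 31.1° = 9.762 m/s.
With up positive and y = 0 at the ground: y(t) = 18.2 + (9.762) t − 4.905 t². Setting y = 0 and taking the positive root: t = [9.762 + √(9.762² + 2·9.81·18.2)] / 9.81 = (9.762 + 21.27) / 9.81 = 3.163 s.
At impact: v_y = v_y0 − g t = −21.27 m/s; vₓ = 16.18 m/s.
Angle below horizontal: arctan(|v_y|/vₓ) = arctan(21.27/16.18) = 52.73°.

52.7°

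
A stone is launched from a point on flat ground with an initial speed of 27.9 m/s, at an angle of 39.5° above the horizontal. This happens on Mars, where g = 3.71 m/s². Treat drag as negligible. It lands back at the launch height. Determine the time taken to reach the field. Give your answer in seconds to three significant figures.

9.57 s

Resolve: vₓ = 27.90 cos 39.5° = 21.53 m/s and v_y0 = 27.90 sin 39.5° = 17.75 m/s.
It returns to y = 0 when t = 2 v_y0 / g = 2(17.75)/3.71 = 9.567 s.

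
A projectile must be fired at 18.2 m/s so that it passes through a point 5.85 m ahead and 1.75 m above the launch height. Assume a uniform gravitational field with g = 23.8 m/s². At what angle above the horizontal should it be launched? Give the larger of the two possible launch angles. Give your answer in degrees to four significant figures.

76.54°

Trajectory: y = x tanθ − g x² (1 + tan²θ)/(2v₀²). With x = 5.85, y = 1.75, v₀ = 18.2, g = 23.8:
1.229 tan²θ − 5.85 tanθ + (2.979) = 0.
tanθ = [5.85 ± √(5.85² − 4 × 1.229 × (2.979))] / (2 × 1.229) = (5.85 ± 4.424) / 2.459, giving tanθ = 0.5800 or 4.178.
θ = 30.11° or 76.54°; the larger is 76.54°.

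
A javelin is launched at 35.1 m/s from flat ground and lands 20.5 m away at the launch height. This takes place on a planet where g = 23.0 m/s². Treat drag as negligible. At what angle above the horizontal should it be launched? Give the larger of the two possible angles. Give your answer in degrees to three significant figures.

78.7°

From R = (v₀²/g) sin 2θ: sin 2θ = 23.0 × 20.5 / 1232.0 = 0.3827.
2θ = 22.50° or 180° − 22.50° = 157.5°, so θ = 11.25° or 78.75°.
The larger angle is 78.75°.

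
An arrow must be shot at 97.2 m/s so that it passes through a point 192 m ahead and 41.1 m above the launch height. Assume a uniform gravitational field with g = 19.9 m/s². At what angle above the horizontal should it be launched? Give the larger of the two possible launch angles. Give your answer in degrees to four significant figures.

77.44°

Trajectory: y = x tanθ − g x² (1 + tan²θ)/(2v₀²). With x = 192, y = 41.1, v₀ = 97.2, g = 19.9:
38.82 tan²θ − 192 tanθ + (79.92) = 0.
tanθ = [192 ± √(192² − 4 × 38.82 × (79.92))] / (2 × 38.82) = (192 ± 156.4) / 77.65, giving tanθ = 0.4588 or 4.487.
θ = 24.65° or 77.44°; the larger is 77.44°.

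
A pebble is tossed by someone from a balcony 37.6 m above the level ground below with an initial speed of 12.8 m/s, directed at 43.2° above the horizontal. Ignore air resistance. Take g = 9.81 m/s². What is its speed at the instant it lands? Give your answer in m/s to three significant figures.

30.0 m/s

Resolve: vₓ = 12.80 cos 43.2° = 9.331 m/s and v_y0 = 12.80 sin 43.2° = 8.762 m/s.
Vertical motion (up positive, ground at y = 0): 4.905 t² − (8.762) t − 37.6 = 0, so t = (8.762 + √(8.762² + 2·9.81·37.6)) / 9.81 = (8.762 + 28.54) / 9.81 = 3.802 s.
Vertical velocity at impact: v_y = v_y0 − g t = 8.762 − 9.81 × 3.802 = −28.54 m/s.
Speed: |v| = √(vₓ² + v_y²) = √(9.331² + 28.54²) = 30.03 m/s.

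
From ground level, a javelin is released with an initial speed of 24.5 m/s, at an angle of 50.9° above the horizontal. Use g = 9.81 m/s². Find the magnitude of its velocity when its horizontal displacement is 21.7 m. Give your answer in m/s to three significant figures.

Resolve: vₓ = 24.50 cos 50.9° = 15.45 m/s and v_y0 = 24.50 sin 50.9° = 19.01 m/s.
At x = 21.7 m, t = x/vₓ = 21.7/15.45 = 1.404 s.
Vertical velocity there: v_y = v_y0 − g t = 19.01 − 9.81 × 1.404 = 5.236 m/s.
Speed: √(vₓ² + v_y²) = √(15.45² + 5.236²) = 16.31 m/s.

16.3 m/s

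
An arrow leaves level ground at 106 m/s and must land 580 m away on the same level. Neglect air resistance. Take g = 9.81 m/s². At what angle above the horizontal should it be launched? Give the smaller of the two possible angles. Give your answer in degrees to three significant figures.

15.2°

R = v₀² sin 2θ / g gives sin 2θ = gR/v₀² = 9.81·580/106² = 0.5064.
2θ = 30.42° or 180° − 30.42° = 149.6°, so θ = 15.21° or 74.79°.
The smaller angle is 15.21°.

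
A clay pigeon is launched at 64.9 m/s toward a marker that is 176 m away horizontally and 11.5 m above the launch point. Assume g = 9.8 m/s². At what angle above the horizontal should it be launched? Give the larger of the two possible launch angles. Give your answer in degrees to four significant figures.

Trajectory: y = x tanθ − g x² (1 + tan²θ)/(2v₀²). With x = 176, y = 11.5, v₀ = 64.9, g = 9.80:
36.04 tan²θ − 176 tanθ + (47.54) = 0.
tanθ = [176 ± √(176² − 4 × 36.04 × (47.54))] / (2 × 36.04) = (176 ± 155.3) / 72.07, giving tanθ = 0.2869 or 4.597.
θ = 16.01° or 77.73°; the larger is 77.73°.

77.73°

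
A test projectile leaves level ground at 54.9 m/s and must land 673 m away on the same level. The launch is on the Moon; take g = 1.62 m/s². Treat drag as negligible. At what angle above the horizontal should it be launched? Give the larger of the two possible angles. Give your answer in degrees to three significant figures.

79.4°

Level-ground range R = v₀² sin(2θ)/g ⇒ sin(2θ) = gR/v₀² = 1.62 × 673 / 54.9² = 0.3617.
2θ = 21.21° or 180° − 21.21° = 158.8°, so θ = 10.60° or 79.40°.
The larger angle is 79.40°.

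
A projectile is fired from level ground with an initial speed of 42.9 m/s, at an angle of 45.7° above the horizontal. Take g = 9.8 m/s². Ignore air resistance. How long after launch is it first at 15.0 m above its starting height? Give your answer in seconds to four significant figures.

vₓ = 42.90 cos 45.7° = 29.96 m/s; v_y0 = 42.90 sin 45.7° = 30.70 m/s.
Require v_y0 t − ½ g t² = 15.0, i.e. 4.900 t² − 30.70 t + 15.0 = 0.
t = [30.70 ± √(30.70² − 2·9.80·15.0)] / 9.80 = (30.70 ± 25.47) / 9.80, so t = 0.5341 s or t = 5.732 s.
The first (ascending) time is 0.5341 s.

0.5341 s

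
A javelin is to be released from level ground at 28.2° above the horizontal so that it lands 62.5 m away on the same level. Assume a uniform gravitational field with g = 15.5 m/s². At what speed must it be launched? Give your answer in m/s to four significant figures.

Level-ground range: R = v₀² sin(2θ)/g, so v₀ = √(gR / sin 2θ).
v₀ = √(15.5 × 62.5 / sin 56.40°) = √(968.8 / 0.8329) = √1163.1 = 34.10 m/s.

34.10 m/s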